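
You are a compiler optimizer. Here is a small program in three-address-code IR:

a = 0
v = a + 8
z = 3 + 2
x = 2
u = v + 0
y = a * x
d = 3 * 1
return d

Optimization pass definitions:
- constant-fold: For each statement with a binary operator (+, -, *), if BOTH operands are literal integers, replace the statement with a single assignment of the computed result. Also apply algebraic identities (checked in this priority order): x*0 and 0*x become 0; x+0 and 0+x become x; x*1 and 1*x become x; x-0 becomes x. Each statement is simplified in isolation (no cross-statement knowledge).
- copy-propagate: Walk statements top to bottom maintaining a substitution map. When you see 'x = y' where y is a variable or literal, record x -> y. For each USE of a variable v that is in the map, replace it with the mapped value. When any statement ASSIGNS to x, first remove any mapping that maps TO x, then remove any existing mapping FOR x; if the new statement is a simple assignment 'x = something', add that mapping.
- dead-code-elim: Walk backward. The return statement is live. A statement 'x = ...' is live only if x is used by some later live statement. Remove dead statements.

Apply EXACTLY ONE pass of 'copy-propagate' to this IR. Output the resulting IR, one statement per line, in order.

Answer: a = 0
v = 0 + 8
z = 3 + 2
x = 2
u = v + 0
y = 0 * 2
d = 3 * 1
return d

Derivation:
Applying copy-propagate statement-by-statement:
  [1] a = 0  (unchanged)
  [2] v = a + 8  -> v = 0 + 8
  [3] z = 3 + 2  (unchanged)
  [4] x = 2  (unchanged)
  [5] u = v + 0  (unchanged)
  [6] y = a * x  -> y = 0 * 2
  [7] d = 3 * 1  (unchanged)
  [8] return d  (unchanged)
Result (8 stmts):
  a = 0
  v = 0 + 8
  z = 3 + 2
  x = 2
  u = v + 0
  y = 0 * 2
  d = 3 * 1
  return d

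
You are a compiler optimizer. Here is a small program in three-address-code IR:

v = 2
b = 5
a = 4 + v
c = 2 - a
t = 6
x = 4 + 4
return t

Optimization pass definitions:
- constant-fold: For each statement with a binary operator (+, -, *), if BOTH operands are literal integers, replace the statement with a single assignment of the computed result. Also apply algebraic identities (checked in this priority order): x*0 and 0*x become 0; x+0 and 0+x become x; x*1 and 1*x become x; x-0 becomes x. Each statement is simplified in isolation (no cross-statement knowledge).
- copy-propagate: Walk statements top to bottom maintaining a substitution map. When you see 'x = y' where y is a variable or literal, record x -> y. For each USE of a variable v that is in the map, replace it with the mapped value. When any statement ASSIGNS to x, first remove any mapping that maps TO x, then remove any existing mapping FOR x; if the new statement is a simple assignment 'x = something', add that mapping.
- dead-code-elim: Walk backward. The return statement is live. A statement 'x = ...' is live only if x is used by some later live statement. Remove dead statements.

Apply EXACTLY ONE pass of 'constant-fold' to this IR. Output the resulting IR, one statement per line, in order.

Answer: v = 2
b = 5
a = 4 + v
c = 2 - a
t = 6
x = 8
return t

Derivation:
Applying constant-fold statement-by-statement:
  [1] v = 2  (unchanged)
  [2] b = 5  (unchanged)
  [3] a = 4 + v  (unchanged)
  [4] c = 2 - a  (unchanged)
  [5] t = 6  (unchanged)
  [6] x = 4 + 4  -> x = 8
  [7] return t  (unchanged)
Result (7 stmts):
  v = 2
  b = 5
  a = 4 + v
  c = 2 - a
  t = 6
  x = 8
  return t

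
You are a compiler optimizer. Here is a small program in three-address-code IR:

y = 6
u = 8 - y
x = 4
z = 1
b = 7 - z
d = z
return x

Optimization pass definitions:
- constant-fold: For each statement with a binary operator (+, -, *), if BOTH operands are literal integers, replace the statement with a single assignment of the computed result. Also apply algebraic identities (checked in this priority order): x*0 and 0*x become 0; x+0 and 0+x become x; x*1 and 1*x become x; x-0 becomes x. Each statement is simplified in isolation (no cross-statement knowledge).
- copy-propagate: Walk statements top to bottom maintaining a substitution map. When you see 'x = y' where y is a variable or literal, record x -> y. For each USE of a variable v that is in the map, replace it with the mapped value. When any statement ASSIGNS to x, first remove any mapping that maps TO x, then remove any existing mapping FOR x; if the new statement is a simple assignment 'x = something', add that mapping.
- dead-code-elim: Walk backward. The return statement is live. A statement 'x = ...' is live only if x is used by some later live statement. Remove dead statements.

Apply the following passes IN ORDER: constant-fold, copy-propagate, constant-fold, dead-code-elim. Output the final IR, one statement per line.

Answer: return 4

Derivation:
Initial IR:
  y = 6
  u = 8 - y
  x = 4
  z = 1
  b = 7 - z
  d = z
  return x
After constant-fold (7 stmts):
  y = 6
  u = 8 - y
  x = 4
  z = 1
  b = 7 - z
  d = z
  return x
After copy-propagate (7 stmts):
  y = 6
  u = 8 - 6
  x = 4
  z = 1
  b = 7 - 1
  d = 1
  return 4
After constant-fold (7 stmts):
  y = 6
  u = 2
  x = 4
  z = 1
  b = 6
  d = 1
  return 4
After dead-code-elim (1 stmts):
  return 4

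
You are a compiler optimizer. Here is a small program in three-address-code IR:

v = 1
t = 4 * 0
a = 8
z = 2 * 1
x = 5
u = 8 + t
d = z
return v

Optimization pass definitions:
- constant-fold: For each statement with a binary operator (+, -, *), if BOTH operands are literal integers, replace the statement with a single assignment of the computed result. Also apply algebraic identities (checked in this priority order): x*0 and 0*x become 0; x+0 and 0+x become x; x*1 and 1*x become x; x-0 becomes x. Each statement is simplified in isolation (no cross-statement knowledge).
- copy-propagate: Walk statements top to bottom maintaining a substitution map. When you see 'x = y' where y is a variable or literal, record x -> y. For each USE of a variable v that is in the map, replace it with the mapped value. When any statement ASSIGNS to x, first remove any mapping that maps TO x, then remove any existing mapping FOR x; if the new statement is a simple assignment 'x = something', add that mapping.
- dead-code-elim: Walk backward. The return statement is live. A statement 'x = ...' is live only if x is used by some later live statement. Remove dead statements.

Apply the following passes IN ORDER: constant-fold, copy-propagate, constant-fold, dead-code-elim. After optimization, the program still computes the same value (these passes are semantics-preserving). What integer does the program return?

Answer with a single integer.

Initial IR:
  v = 1
  t = 4 * 0
  a = 8
  z = 2 * 1
  x = 5
  u = 8 + t
  d = z
  return v
After constant-fold (8 stmts):
  v = 1
  t = 0
  a = 8
  z = 2
  x = 5
  u = 8 + t
  d = z
  return v
After copy-propagate (8 stmts):
  v = 1
  t = 0
  a = 8
  z = 2
  x = 5
  u = 8 + 0
  d = 2
  return 1
After constant-fold (8 stmts):
  v = 1
  t = 0
  a = 8
  z = 2
  x = 5
  u = 8
  d = 2
  return 1
After dead-code-elim (1 stmts):
  return 1
Evaluate:
  v = 1  =>  v = 1
  t = 4 * 0  =>  t = 0
  a = 8  =>  a = 8
  z = 2 * 1  =>  z = 2
  x = 5  =>  x = 5
  u = 8 + t  =>  u = 8
  d = z  =>  d = 2
  return v = 1

Answer: 1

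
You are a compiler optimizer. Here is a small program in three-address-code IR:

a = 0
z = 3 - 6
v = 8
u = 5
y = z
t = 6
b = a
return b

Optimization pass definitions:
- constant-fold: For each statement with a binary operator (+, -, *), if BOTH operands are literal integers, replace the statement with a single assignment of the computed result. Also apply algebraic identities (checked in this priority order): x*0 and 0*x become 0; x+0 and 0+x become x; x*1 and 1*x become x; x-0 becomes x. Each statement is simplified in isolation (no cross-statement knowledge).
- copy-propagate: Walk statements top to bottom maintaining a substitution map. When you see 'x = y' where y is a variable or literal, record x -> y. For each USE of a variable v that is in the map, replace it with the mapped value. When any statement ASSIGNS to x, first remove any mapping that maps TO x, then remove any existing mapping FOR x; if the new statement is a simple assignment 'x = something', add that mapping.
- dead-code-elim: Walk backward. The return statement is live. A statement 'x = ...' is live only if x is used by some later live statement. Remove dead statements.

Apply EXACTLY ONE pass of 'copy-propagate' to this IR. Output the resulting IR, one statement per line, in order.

Answer: a = 0
z = 3 - 6
v = 8
u = 5
y = z
t = 6
b = 0
return 0

Derivation:
Applying copy-propagate statement-by-statement:
  [1] a = 0  (unchanged)
  [2] z = 3 - 6  (unchanged)
  [3] v = 8  (unchanged)
  [4] u = 5  (unchanged)
  [5] y = z  (unchanged)
  [6] t = 6  (unchanged)
  [7] b = a  -> b = 0
  [8] return b  -> return 0
Result (8 stmts):
  a = 0
  z = 3 - 6
  v = 8
  u = 5
  y = z
  t = 6
  b = 0
  return 0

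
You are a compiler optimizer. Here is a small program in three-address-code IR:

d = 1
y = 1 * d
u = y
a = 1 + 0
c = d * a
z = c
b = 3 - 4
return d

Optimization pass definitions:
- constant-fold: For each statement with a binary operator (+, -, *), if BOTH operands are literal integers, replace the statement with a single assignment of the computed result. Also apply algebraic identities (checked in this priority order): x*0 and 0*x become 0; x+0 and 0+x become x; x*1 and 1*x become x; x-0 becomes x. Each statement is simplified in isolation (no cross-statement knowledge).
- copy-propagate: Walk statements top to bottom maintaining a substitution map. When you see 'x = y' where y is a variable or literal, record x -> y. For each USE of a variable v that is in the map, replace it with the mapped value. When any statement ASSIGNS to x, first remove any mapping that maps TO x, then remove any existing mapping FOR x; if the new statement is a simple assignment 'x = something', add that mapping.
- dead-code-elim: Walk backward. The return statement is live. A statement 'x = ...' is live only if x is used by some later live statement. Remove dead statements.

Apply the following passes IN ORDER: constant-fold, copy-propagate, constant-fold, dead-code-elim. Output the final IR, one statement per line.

Initial IR:
  d = 1
  y = 1 * d
  u = y
  a = 1 + 0
  c = d * a
  z = c
  b = 3 - 4
  return d
After constant-fold (8 stmts):
  d = 1
  y = d
  u = y
  a = 1
  c = d * a
  z = c
  b = -1
  return d
After copy-propagate (8 stmts):
  d = 1
  y = 1
  u = 1
  a = 1
  c = 1 * 1
  z = c
  b = -1
  return 1
After constant-fold (8 stmts):
  d = 1
  y = 1
  u = 1
  a = 1
  c = 1
  z = c
  b = -1
  return 1
After dead-code-elim (1 stmts):
  return 1

Answer: return 1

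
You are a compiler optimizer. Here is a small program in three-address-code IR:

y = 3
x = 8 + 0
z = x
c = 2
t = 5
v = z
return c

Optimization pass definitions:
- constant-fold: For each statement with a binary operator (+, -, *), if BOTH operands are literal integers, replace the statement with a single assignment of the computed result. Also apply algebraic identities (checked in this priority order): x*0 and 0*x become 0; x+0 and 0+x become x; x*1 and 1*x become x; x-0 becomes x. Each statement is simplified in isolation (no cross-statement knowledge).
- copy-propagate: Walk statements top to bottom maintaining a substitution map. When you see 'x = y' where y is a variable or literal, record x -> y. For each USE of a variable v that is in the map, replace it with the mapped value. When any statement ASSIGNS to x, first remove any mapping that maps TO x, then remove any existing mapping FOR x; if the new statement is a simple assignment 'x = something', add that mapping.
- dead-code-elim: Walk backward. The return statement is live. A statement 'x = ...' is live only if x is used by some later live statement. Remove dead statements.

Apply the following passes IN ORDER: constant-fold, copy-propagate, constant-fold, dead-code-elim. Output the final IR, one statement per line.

Answer: return 2

Derivation:
Initial IR:
  y = 3
  x = 8 + 0
  z = x
  c = 2
  t = 5
  v = z
  return c
After constant-fold (7 stmts):
  y = 3
  x = 8
  z = x
  c = 2
  t = 5
  v = z
  return c
After copy-propagate (7 stmts):
  y = 3
  x = 8
  z = 8
  c = 2
  t = 5
  v = 8
  return 2
After constant-fold (7 stmts):
  y = 3
  x = 8
  z = 8
  c = 2
  t = 5
  v = 8
  return 2
After dead-code-elim (1 stmts):
  return 2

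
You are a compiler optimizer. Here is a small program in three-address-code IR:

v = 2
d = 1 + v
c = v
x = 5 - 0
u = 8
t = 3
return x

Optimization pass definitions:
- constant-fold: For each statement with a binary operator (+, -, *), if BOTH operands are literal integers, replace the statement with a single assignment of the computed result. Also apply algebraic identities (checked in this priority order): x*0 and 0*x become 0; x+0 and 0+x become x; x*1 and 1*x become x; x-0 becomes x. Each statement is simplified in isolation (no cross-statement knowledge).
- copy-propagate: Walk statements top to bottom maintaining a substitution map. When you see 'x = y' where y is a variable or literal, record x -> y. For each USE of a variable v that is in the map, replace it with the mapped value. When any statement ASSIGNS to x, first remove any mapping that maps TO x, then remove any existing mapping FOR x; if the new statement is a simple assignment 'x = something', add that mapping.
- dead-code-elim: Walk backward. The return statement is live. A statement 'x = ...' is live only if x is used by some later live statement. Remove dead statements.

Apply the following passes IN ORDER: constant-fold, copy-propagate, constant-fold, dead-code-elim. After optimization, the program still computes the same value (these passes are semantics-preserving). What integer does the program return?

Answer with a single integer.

Answer: 5

Derivation:
Initial IR:
  v = 2
  d = 1 + v
  c = v
  x = 5 - 0
  u = 8
  t = 3
  return x
After constant-fold (7 stmts):
  v = 2
  d = 1 + v
  c = v
  x = 5
  u = 8
  t = 3
  return x
After copy-propagate (7 stmts):
  v = 2
  d = 1 + 2
  c = 2
  x = 5
  u = 8
  t = 3
  return 5
After constant-fold (7 stmts):
  v = 2
  d = 3
  c = 2
  x = 5
  u = 8
  t = 3
  return 5
After dead-code-elim (1 stmts):
  return 5
Evaluate:
  v = 2  =>  v = 2
  d = 1 + v  =>  d = 3
  c = v  =>  c = 2
  x = 5 - 0  =>  x = 5
  u = 8  =>  u = 8
  t = 3  =>  t = 3
  return x = 5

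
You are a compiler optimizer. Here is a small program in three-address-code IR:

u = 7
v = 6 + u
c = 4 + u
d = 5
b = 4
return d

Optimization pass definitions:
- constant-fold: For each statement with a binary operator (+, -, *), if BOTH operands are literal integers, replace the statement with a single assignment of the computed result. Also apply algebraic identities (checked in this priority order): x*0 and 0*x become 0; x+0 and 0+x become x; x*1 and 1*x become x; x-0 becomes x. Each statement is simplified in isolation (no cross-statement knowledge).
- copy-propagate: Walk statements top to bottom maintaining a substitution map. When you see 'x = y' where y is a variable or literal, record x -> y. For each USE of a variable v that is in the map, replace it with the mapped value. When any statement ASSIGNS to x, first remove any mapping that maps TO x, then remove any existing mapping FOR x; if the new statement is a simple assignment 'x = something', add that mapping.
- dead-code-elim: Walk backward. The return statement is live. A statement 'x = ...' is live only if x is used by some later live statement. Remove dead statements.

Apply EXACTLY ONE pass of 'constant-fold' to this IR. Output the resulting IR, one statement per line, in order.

Applying constant-fold statement-by-statement:
  [1] u = 7  (unchanged)
  [2] v = 6 + u  (unchanged)
  [3] c = 4 + u  (unchanged)
  [4] d = 5  (unchanged)
  [5] b = 4  (unchanged)
  [6] return d  (unchanged)
Result (6 stmts):
  u = 7
  v = 6 + u
  c = 4 + u
  d = 5
  b = 4
  return d

Answer: u = 7
v = 6 + u
c = 4 + u
d = 5
b = 4
return d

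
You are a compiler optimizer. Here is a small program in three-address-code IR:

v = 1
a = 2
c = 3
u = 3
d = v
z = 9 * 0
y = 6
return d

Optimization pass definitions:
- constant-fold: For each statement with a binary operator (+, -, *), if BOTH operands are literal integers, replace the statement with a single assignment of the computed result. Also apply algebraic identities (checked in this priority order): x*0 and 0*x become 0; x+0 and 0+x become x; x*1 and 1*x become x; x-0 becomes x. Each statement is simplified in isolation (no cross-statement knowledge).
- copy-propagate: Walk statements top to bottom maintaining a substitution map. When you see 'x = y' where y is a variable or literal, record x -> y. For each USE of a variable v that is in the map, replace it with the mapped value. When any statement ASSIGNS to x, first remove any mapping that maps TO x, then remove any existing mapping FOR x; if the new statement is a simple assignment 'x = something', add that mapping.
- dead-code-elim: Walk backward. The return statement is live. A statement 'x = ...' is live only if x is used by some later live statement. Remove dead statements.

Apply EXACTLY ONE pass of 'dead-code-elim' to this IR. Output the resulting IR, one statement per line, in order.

Answer: v = 1
d = v
return d

Derivation:
Applying dead-code-elim statement-by-statement:
  [8] return d  -> KEEP (return); live=['d']
  [7] y = 6  -> DEAD (y not live)
  [6] z = 9 * 0  -> DEAD (z not live)
  [5] d = v  -> KEEP; live=['v']
  [4] u = 3  -> DEAD (u not live)
  [3] c = 3  -> DEAD (c not live)
  [2] a = 2  -> DEAD (a not live)
  [1] v = 1  -> KEEP; live=[]
Result (3 stmts):
  v = 1
  d = v
  return d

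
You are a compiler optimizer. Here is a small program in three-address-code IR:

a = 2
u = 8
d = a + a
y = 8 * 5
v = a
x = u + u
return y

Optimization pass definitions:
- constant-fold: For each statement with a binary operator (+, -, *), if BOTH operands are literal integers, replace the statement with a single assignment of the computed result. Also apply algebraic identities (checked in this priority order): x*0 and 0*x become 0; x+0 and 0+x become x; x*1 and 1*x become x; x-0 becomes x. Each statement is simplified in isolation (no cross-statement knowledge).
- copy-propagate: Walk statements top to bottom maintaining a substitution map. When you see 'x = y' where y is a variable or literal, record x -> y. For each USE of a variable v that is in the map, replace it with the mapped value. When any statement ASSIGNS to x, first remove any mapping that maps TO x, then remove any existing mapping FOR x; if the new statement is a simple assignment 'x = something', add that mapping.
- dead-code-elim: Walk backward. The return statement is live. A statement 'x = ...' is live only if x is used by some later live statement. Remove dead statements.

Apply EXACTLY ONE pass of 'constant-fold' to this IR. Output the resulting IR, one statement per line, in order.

Answer: a = 2
u = 8
d = a + a
y = 40
v = a
x = u + u
return y

Derivation:
Applying constant-fold statement-by-statement:
  [1] a = 2  (unchanged)
  [2] u = 8  (unchanged)
  [3] d = a + a  (unchanged)
  [4] y = 8 * 5  -> y = 40
  [5] v = a  (unchanged)
  [6] x = u + u  (unchanged)
  [7] return y  (unchanged)
Result (7 stmts):
  a = 2
  u = 8
  d = a + a
  y = 40
  v = a
  x = u + u
  return y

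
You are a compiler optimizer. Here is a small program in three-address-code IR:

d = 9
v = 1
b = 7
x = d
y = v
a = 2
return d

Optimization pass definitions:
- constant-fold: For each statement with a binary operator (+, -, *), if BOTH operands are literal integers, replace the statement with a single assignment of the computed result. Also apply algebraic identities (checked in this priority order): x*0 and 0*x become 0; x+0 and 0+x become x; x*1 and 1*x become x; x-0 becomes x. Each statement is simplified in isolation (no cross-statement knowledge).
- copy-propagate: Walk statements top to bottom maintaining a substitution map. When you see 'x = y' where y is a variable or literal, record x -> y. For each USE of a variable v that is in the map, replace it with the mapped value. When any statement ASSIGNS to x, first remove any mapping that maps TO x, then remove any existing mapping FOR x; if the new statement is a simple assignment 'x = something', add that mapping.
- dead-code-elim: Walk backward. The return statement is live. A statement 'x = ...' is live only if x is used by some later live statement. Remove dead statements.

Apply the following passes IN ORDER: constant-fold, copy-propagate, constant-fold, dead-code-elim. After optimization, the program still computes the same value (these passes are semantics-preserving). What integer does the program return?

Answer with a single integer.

Answer: 9

Derivation:
Initial IR:
  d = 9
  v = 1
  b = 7
  x = d
  y = v
  a = 2
  return d
After constant-fold (7 stmts):
  d = 9
  v = 1
  b = 7
  x = d
  y = v
  a = 2
  return d
After copy-propagate (7 stmts):
  d = 9
  v = 1
  b = 7
  x = 9
  y = 1
  a = 2
  return 9
After constant-fold (7 stmts):
  d = 9
  v = 1
  b = 7
  x = 9
  y = 1
  a = 2
  return 9
After dead-code-elim (1 stmts):
  return 9
Evaluate:
  d = 9  =>  d = 9
  v = 1  =>  v = 1
  b = 7  =>  b = 7
  x = d  =>  x = 9
  y = v  =>  y = 1
  a = 2  =>  a = 2
  return d = 9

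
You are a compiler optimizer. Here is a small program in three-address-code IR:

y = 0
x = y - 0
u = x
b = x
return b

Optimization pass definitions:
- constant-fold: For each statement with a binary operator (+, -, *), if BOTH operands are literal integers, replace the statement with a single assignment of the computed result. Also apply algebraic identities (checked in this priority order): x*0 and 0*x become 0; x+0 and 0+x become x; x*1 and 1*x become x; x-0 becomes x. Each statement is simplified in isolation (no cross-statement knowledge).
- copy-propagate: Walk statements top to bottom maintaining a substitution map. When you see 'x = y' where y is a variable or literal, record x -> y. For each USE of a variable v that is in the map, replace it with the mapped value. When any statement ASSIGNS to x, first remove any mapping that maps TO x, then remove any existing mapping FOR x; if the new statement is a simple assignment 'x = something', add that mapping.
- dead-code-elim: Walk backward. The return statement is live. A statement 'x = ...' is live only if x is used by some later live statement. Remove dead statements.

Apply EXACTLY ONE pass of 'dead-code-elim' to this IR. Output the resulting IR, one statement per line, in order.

Answer: y = 0
x = y - 0
b = x
return b

Derivation:
Applying dead-code-elim statement-by-statement:
  [5] return b  -> KEEP (return); live=['b']
  [4] b = x  -> KEEP; live=['x']
  [3] u = x  -> DEAD (u not live)
  [2] x = y - 0  -> KEEP; live=['y']
  [1] y = 0  -> KEEP; live=[]
Result (4 stmts):
  y = 0
  x = y - 0
  b = x
  return b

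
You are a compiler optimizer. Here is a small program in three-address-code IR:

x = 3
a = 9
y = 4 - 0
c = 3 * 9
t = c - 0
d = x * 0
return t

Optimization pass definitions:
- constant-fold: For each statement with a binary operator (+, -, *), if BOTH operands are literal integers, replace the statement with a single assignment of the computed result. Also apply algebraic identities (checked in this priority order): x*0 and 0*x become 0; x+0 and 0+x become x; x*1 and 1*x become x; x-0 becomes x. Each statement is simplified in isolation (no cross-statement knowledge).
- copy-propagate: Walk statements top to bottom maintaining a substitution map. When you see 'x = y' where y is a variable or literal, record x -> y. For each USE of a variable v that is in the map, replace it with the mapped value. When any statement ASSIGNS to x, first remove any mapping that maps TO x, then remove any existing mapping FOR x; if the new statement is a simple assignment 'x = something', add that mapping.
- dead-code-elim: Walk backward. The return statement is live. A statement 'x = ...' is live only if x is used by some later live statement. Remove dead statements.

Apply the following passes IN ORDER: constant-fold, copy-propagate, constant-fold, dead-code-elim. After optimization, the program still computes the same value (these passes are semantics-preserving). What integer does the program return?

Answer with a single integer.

Answer: 27

Derivation:
Initial IR:
  x = 3
  a = 9
  y = 4 - 0
  c = 3 * 9
  t = c - 0
  d = x * 0
  return t
After constant-fold (7 stmts):
  x = 3
  a = 9
  y = 4
  c = 27
  t = c
  d = 0
  return t
After copy-propagate (7 stmts):
  x = 3
  a = 9
  y = 4
  c = 27
  t = 27
  d = 0
  return 27
After constant-fold (7 stmts):
  x = 3
  a = 9
  y = 4
  c = 27
  t = 27
  d = 0
  return 27
After dead-code-elim (1 stmts):
  return 27
Evaluate:
  x = 3  =>  x = 3
  a = 9  =>  a = 9
  y = 4 - 0  =>  y = 4
  c = 3 * 9  =>  c = 27
  t = c - 0  =>  t = 27
  d = x * 0  =>  d = 0
  return t = 27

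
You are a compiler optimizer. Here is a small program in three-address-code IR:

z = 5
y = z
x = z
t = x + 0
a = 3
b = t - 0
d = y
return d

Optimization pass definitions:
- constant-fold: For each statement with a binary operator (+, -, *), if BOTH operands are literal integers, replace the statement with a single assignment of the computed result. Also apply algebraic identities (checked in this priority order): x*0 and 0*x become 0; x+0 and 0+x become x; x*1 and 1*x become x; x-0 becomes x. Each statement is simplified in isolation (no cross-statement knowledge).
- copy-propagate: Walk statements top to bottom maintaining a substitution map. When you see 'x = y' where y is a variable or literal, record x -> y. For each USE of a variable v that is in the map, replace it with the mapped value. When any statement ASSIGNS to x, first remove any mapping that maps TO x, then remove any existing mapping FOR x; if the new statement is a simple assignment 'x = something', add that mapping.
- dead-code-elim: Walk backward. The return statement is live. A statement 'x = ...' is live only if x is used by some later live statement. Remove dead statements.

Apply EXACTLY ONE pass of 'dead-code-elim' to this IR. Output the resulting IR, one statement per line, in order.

Answer: z = 5
y = z
d = y
return d

Derivation:
Applying dead-code-elim statement-by-statement:
  [8] return d  -> KEEP (return); live=['d']
  [7] d = y  -> KEEP; live=['y']
  [6] b = t - 0  -> DEAD (b not live)
  [5] a = 3  -> DEAD (a not live)
  [4] t = x + 0  -> DEAD (t not live)
  [3] x = z  -> DEAD (x not live)
  [2] y = z  -> KEEP; live=['z']
  [1] z = 5  -> KEEP; live=[]
Result (4 stmts):
  z = 5
  y = z
  d = y
  return d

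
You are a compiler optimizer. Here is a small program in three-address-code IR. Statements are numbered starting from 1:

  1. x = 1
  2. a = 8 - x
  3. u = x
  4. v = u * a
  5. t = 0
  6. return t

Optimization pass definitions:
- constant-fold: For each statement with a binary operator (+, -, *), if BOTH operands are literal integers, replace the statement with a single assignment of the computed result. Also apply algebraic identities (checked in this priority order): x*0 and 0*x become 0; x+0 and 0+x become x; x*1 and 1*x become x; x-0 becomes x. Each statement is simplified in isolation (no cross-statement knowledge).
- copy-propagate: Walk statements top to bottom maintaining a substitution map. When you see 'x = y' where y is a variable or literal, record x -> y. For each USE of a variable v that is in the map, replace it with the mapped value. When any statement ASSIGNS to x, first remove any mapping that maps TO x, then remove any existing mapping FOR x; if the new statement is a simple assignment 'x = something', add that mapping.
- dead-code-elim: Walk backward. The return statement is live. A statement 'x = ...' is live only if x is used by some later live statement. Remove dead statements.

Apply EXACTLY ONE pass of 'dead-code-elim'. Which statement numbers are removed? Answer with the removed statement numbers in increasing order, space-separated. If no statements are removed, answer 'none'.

Backward liveness scan:
Stmt 1 'x = 1': DEAD (x not in live set [])
Stmt 2 'a = 8 - x': DEAD (a not in live set [])
Stmt 3 'u = x': DEAD (u not in live set [])
Stmt 4 'v = u * a': DEAD (v not in live set [])
Stmt 5 't = 0': KEEP (t is live); live-in = []
Stmt 6 'return t': KEEP (return); live-in = ['t']
Removed statement numbers: [1, 2, 3, 4]
Surviving IR:
  t = 0
  return t

Answer: 1 2 3 4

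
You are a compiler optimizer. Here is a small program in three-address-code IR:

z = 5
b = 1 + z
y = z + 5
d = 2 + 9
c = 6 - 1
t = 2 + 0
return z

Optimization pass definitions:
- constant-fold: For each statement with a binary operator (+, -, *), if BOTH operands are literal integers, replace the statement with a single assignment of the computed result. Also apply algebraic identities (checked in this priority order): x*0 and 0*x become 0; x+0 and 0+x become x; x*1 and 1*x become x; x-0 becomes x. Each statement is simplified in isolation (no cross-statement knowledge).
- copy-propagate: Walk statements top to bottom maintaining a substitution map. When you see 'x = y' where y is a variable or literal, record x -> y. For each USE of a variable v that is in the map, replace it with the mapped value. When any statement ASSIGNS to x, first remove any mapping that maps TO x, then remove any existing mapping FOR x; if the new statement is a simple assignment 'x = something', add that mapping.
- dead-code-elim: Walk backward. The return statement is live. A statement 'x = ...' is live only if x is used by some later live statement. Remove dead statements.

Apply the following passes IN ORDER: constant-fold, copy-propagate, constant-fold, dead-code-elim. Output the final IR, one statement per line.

Initial IR:
  z = 5
  b = 1 + z
  y = z + 5
  d = 2 + 9
  c = 6 - 1
  t = 2 + 0
  return z
After constant-fold (7 stmts):
  z = 5
  b = 1 + z
  y = z + 5
  d = 11
  c = 5
  t = 2
  return z
After copy-propagate (7 stmts):
  z = 5
  b = 1 + 5
  y = 5 + 5
  d = 11
  c = 5
  t = 2
  return 5
After constant-fold (7 stmts):
  z = 5
  b = 6
  y = 10
  d = 11
  c = 5
  t = 2
  return 5
After dead-code-elim (1 stmts):
  return 5

Answer: return 5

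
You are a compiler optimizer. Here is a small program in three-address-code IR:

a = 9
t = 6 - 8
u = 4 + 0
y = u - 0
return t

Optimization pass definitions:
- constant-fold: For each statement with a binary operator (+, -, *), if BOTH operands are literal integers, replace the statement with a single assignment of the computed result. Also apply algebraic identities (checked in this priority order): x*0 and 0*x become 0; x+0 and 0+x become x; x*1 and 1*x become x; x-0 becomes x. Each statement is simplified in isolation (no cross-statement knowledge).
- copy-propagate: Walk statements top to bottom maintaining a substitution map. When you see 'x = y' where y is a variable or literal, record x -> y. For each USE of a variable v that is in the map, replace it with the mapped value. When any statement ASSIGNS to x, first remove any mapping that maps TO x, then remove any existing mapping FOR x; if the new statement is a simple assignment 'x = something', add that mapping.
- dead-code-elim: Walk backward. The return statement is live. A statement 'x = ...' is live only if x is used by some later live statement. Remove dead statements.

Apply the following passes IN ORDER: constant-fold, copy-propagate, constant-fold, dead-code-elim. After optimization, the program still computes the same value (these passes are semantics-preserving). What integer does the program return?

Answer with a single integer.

Answer: -2

Derivation:
Initial IR:
  a = 9
  t = 6 - 8
  u = 4 + 0
  y = u - 0
  return t
After constant-fold (5 stmts):
  a = 9
  t = -2
  u = 4
  y = u
  return t
After copy-propagate (5 stmts):
  a = 9
  t = -2
  u = 4
  y = 4
  return -2
After constant-fold (5 stmts):
  a = 9
  t = -2
  u = 4
  y = 4
  return -2
After dead-code-elim (1 stmts):
  return -2
Evaluate:
  a = 9  =>  a = 9
  t = 6 - 8  =>  t = -2
  u = 4 + 0  =>  u = 4
  y = u - 0  =>  y = 4
  return t = -2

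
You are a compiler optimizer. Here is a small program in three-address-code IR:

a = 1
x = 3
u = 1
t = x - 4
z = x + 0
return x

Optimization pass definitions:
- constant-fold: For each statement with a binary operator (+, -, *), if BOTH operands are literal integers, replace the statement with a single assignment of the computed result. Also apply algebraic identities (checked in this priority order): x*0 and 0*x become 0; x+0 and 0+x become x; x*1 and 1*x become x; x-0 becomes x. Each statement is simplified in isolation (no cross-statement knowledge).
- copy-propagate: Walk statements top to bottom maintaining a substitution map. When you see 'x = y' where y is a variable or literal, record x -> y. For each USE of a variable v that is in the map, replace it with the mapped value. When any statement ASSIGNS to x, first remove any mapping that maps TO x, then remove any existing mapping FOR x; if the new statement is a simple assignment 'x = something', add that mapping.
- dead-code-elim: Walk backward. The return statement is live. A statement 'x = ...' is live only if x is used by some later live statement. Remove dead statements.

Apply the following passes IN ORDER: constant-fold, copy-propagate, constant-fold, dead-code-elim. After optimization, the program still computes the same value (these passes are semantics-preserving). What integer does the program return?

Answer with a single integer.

Initial IR:
  a = 1
  x = 3
  u = 1
  t = x - 4
  z = x + 0
  return x
After constant-fold (6 stmts):
  a = 1
  x = 3
  u = 1
  t = x - 4
  z = x
  return x
After copy-propagate (6 stmts):
  a = 1
  x = 3
  u = 1
  t = 3 - 4
  z = 3
  return 3
After constant-fold (6 stmts):
  a = 1
  x = 3
  u = 1
  t = -1
  z = 3
  return 3
After dead-code-elim (1 stmts):
  return 3
Evaluate:
  a = 1  =>  a = 1
  x = 3  =>  x = 3
  u = 1  =>  u = 1
  t = x - 4  =>  t = -1
  z = x + 0  =>  z = 3
  return x = 3

Answer: 3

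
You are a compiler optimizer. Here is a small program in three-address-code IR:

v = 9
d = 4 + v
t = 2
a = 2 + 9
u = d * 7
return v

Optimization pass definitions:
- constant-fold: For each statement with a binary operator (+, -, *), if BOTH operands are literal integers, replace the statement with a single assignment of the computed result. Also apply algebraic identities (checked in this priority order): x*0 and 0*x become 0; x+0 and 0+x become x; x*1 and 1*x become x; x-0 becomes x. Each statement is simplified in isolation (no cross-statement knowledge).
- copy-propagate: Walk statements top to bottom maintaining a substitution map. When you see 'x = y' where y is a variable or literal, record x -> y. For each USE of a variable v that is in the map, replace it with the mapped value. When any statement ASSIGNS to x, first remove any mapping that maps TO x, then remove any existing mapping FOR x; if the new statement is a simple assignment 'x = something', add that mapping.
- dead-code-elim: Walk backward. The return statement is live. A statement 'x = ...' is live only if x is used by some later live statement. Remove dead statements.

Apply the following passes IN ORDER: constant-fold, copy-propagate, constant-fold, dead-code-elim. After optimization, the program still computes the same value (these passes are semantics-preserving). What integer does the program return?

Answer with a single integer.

Answer: 9

Derivation:
Initial IR:
  v = 9
  d = 4 + v
  t = 2
  a = 2 + 9
  u = d * 7
  return v
After constant-fold (6 stmts):
  v = 9
  d = 4 + v
  t = 2
  a = 11
  u = d * 7
  return v
After copy-propagate (6 stmts):
  v = 9
  d = 4 + 9
  t = 2
  a = 11
  u = d * 7
  return 9
After constant-fold (6 stmts):
  v = 9
  d = 13
  t = 2
  a = 11
  u = d * 7
  return 9
After dead-code-elim (1 stmts):
  return 9
Evaluate:
  v = 9  =>  v = 9
  d = 4 + v  =>  d = 13
  t = 2  =>  t = 2
  a = 2 + 9  =>  a = 11
  u = d * 7  =>  u = 91
  return v = 9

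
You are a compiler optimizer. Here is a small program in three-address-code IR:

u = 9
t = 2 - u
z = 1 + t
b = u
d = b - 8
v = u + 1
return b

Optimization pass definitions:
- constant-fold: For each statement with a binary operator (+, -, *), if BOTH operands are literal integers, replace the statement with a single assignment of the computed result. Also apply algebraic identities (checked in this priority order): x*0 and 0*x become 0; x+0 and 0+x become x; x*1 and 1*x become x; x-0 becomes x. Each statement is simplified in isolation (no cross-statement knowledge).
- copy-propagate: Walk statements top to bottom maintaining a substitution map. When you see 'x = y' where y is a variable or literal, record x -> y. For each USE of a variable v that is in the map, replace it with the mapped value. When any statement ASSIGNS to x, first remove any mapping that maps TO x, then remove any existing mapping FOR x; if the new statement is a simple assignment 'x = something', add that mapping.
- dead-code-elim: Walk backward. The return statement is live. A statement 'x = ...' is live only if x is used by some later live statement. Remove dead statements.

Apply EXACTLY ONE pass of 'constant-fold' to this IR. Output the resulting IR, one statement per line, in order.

Applying constant-fold statement-by-statement:
  [1] u = 9  (unchanged)
  [2] t = 2 - u  (unchanged)
  [3] z = 1 + t  (unchanged)
  [4] b = u  (unchanged)
  [5] d = b - 8  (unchanged)
  [6] v = u + 1  (unchanged)
  [7] return b  (unchanged)
Result (7 stmts):
  u = 9
  t = 2 - u
  z = 1 + t
  b = u
  d = b - 8
  v = u + 1
  return b

Answer: u = 9
t = 2 - u
z = 1 + t
b = u
d = b - 8
v = u + 1
return b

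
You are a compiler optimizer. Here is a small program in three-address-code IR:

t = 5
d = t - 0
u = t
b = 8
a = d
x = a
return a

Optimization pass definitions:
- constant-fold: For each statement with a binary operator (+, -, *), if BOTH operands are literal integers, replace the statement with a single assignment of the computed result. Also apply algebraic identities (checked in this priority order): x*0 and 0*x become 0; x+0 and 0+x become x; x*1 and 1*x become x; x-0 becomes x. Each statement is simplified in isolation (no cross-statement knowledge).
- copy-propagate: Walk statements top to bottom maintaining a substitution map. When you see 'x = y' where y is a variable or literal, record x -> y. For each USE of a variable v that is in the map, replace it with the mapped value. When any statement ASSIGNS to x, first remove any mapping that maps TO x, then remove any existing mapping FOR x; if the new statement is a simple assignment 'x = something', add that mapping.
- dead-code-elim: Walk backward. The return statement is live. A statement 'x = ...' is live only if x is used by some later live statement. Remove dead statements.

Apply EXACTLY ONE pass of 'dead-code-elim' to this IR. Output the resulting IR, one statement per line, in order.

Applying dead-code-elim statement-by-statement:
  [7] return a  -> KEEP (return); live=['a']
  [6] x = a  -> DEAD (x not live)
  [5] a = d  -> KEEP; live=['d']
  [4] b = 8  -> DEAD (b not live)
  [3] u = t  -> DEAD (u not live)
  [2] d = t - 0  -> KEEP; live=['t']
  [1] t = 5  -> KEEP; live=[]
Result (4 stmts):
  t = 5
  d = t - 0
  a = d
  return a

Answer: t = 5
d = t - 0
a = d
return a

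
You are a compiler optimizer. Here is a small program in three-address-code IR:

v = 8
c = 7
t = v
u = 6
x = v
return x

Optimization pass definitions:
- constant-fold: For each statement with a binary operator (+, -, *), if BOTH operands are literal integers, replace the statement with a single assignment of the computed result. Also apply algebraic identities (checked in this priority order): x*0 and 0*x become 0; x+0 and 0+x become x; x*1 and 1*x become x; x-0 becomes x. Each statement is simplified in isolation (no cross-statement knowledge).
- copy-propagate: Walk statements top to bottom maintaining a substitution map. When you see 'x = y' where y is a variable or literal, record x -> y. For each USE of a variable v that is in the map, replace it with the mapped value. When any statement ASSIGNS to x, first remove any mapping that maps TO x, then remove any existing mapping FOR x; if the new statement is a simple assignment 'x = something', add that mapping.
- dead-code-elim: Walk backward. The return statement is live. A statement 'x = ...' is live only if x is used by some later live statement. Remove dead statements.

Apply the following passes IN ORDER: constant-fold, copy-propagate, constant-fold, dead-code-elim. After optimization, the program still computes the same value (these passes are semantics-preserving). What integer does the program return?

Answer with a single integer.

Initial IR:
  v = 8
  c = 7
  t = v
  u = 6
  x = v
  return x
After constant-fold (6 stmts):
  v = 8
  c = 7
  t = v
  u = 6
  x = v
  return x
After copy-propagate (6 stmts):
  v = 8
  c = 7
  t = 8
  u = 6
  x = 8
  return 8
After constant-fold (6 stmts):
  v = 8
  c = 7
  t = 8
  u = 6
  x = 8
  return 8
After dead-code-elim (1 stmts):
  return 8
Evaluate:
  v = 8  =>  v = 8
  c = 7  =>  c = 7
  t = v  =>  t = 8
  u = 6  =>  u = 6
  x = v  =>  x = 8
  return x = 8

Answer: 8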